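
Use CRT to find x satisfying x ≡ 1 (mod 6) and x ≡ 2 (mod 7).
37

Using Chinese Remainder Theorem:
M = 6 × 7 = 42
M1 = 7, M2 = 6
y1 = 7^(-1) mod 6 = 1
y2 = 6^(-1) mod 7 = 6
x = (1×7×1 + 2×6×6) mod 42 = 37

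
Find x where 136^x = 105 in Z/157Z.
110

Baby-step giant-step with step n = ⌈√157⌉ = 13.
Baby steps 136^j mod 157 (j:value) for j=0..12: 0:1, 1:136, 2:127, 3:2, 4:115, 5:97, 6:4, 7:73, 8:37, 9:8, 10:146, 11:74, 12:16.
Giant-step multiplier: 136^(-13) ≡ 136^(156-13) = 136^143 ≡ 107 (mod 157).
Giant steps γ_i = 105·107^i mod 157: γ_0=105, γ_1=88, γ_2=153, γ_3=43, γ_4=48, γ_5=112, γ_6=52, γ_7=69, γ_8=4 (in table at j=6).
x = i·n + j = 8·13 + 6 = 110.
Check: 136^110 ≡ 105 (mod 157).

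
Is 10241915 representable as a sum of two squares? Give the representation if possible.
Not possible

Factorization: 10241915 = 5 × 127^3
By Fermat: n is sum of two squares iff every prime p ≡ 3 (mod 4) appears to even power.
Prime(s) ≡ 3 (mod 4) with odd exponent: [(127, 3)]
Therefore 10241915 cannot be expressed as a² + b².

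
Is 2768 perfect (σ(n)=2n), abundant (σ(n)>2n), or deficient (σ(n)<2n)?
deficient

Proper divisors of 2768: sum = 1 + 2 + 4 + 8 + 16 + 173 + 346 + 692 + 1384 = 2626
Since 2626 < 2768, 2768 is deficient.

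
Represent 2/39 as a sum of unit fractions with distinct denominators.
1/20 + 1/780

Greedy algorithm:
2/39: ceiling(39/2) = 20, use 1/20
1/780: ceiling(780/1) = 780, use 1/780
Result: 2/39 = 1/20 + 1/780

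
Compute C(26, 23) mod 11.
4

Using Lucas' theorem:
Write n=26 and k=23 in base 11:
n in base 11: [2, 4]
k in base 11: [2, 1]
C(26,23) mod 11 = ∏ C(n_i, k_i) mod 11
Digit binomials (mod 11): C(2,2) = 1; C(4,1) = 4
Product: 1 × 4 = 4 ≡ 4 (mod 11)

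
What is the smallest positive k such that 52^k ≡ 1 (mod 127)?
9

127 is prime, so ord(52) divides φ(127) = 126.
Divisors of 126: 1, 2, 3, 6, 7, 9, 14, 18, 21, 42, 63, 126.
Repeated squaring: 52^1 ≡ 52, 52^2 ≡ 37, 52^4 ≡ 99, 52^8 ≡ 22, 52^16 ≡ 103, 52^32 ≡ 68, 52^64 ≡ 52 (mod 127).
Test 52^d mod 127 for each divisor d in increasing order:
52^1 ≡ 52
52^2 ≡ 37
52^3 = 52^2·52^1 ≡ 19
52^6 = 52^4·52^2 ≡ 107
52^7 = 52^4·52^2·52^1 ≡ 103
52^9 = 52^8·52^1 ≡ 1  ← first divisor giving 1
The order is 9.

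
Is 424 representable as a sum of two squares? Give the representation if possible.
10² + 18² (a=10, b=18)

Factorization: 424 = 2^3 × 53
By Fermat: n is sum of two squares iff every prime p ≡ 3 (mod 4) appears to even power.
All primes ≡ 3 (mod 4) appear to even power.
Search a = 0, 1, 2, … for 424 - a² a perfect square: first hit at a = 10: 424 - 100 = 324 = 18².
424 = 10² + 18² = 100 + 324 ✓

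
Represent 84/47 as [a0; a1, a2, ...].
[1; 1, 3, 1, 2, 3]

Euclidean algorithm steps:
84 = 1 × 47 + 37
47 = 1 × 37 + 10
37 = 3 × 10 + 7
10 = 1 × 7 + 3
7 = 2 × 3 + 1
3 = 3 × 1 + 0
Continued fraction: [1; 1, 3, 1, 2, 3]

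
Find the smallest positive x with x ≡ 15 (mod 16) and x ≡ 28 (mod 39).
223

Using Chinese Remainder Theorem:
M = 16 × 39 = 624
M1 = 39, M2 = 16
y1 = 39^(-1) mod 16 = 7
y2 = 16^(-1) mod 39 = 22
x = (15×39×7 + 28×16×22) mod 624 = 223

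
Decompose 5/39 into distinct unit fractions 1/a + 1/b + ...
1/8 + 1/312

Greedy algorithm:
5/39: ceiling(39/5) = 8, use 1/8
1/312: ceiling(312/1) = 312, use 1/312
Result: 5/39 = 1/8 + 1/312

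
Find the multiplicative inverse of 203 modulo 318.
47

gcd(203, 318) = 1, so the inverse exists.
Extended Euclidean algorithm on (318, 203):
318 = 1 × 203 + 115  ⟹  115 = (1)·318 + (-1)·203
203 = 1 × 115 + 88  ⟹  88 = (-1)·318 + (2)·203
115 = 1 × 88 + 27  ⟹  27 = (2)·318 + (-3)·203
88 = 3 × 27 + 7  ⟹  7 = (-7)·318 + (11)·203
27 = 3 × 7 + 6  ⟹  6 = (23)·318 + (-36)·203
7 = 1 × 6 + 1  ⟹  1 = (-30)·318 + (47)·203
So (47)·203 ≡ 1 (mod 318), i.e. 203^(-1) ≡ 47 (mod 318).
Check: 203 × 47 = 9541 ≡ 1 (mod 318)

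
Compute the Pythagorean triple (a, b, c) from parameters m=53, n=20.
(2409, 2120, 3209)

Euclid's formula: a = m² - n², b = 2mn, c = m² + n²
m = 53, n = 20
a = 53² - 20² = 2809 - 400 = 2409
b = 2 × 53 × 20 = 2120
c = 53² + 20² = 2809 + 400 = 3209
Verification: 2409² + 2120² = 5803281 + 4494400 = 10297681 = 3209² ✓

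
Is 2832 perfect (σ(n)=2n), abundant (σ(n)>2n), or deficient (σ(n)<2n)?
abundant

Proper divisors of 2832: sum = 1 + 2 + 3 + 4 + 6 + 8 + 12 + 16 + ... + 472 + 708 + 944 + 1416 (19 divisors) = 4608
Since 4608 > 2832, 2832 is abundant.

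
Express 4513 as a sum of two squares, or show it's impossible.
47² + 48² (a=47, b=48)

Factorization: 4513 = 4513
By Fermat: n is sum of two squares iff every prime p ≡ 3 (mod 4) appears to even power.
All primes ≡ 3 (mod 4) appear to even power.
Search a = 0, 1, 2, … for 4513 - a² a perfect square: first hit at a = 47: 4513 - 2209 = 2304 = 48².
4513 = 47² + 48² = 2209 + 2304 ✓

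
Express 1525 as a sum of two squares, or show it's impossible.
2² + 39² (a=2, b=39)

Factorization: 1525 = 5^2 × 61
By Fermat: n is sum of two squares iff every prime p ≡ 3 (mod 4) appears to even power.
All primes ≡ 3 (mod 4) appear to even power.
Search a = 0, 1, 2, … for 1525 - a² a perfect square: first hit at a = 2: 1525 - 4 = 1521 = 39².
1525 = 2² + 39² = 4 + 1521 ✓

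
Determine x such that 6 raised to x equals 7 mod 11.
3

Baby-step giant-step with step n = ⌈√11⌉ = 4.
Baby steps 6^j mod 11 (j:value) for j=0..3: 0:1, 1:6, 2:3, 3:7.
h = 7 is already in the table at j=3, so x = 3.
Check: 6^3 ≡ 7 (mod 11).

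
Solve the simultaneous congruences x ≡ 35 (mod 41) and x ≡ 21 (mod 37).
650

Using Chinese Remainder Theorem:
M = 41 × 37 = 1517
M1 = 37, M2 = 41
y1 = 37^(-1) mod 41 = 10
y2 = 41^(-1) mod 37 = 28
x = (35×37×10 + 21×41×28) mod 1517 = 650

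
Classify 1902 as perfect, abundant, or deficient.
abundant

Proper divisors of 1902: sum = 1 + 2 + 3 + 6 + 317 + 634 + 951 = 1914
Since 1914 > 1902, 1902 is abundant.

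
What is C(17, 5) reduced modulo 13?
0

Using Lucas' theorem:
Write n=17 and k=5 in base 13:
n in base 13: [1, 4]
k in base 13: [0, 5]
C(17,5) mod 13 = ∏ C(n_i, k_i) mod 13
Digit binomials (mod 13): C(1,0) = 1; C(4,5) = 0 (k_i > n_i)
Product: 1 × 0 = 0 ≡ 0 (mod 13)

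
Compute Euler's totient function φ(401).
400

401 = 401
φ(n) = n × ∏(1 - 1/p) for each prime p dividing n
φ(401) = 401 × (1 - 1/401) = 400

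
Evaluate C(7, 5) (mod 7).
0

Using Lucas' theorem:
Write n=7 and k=5 in base 7:
n in base 7: [1, 0]
k in base 7: [0, 5]
C(7,5) mod 7 = ∏ C(n_i, k_i) mod 7
Digit binomials (mod 7): C(1,0) = 1; C(0,5) = 0 (k_i > n_i)
Product: 1 × 0 = 0 ≡ 0 (mod 7)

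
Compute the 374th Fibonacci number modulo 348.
113

Matrix identity: Q^n = [[F_(n+1), F_n], [F_n, F_(n-1)]] with Q = [[1,1],[1,0]].
n = 374 = 101110110₂. Square-and-multiply, entries mod 348:
Q^1 = [[1,1],[1,0]]
Q^2 = (Q^1)² = [[2,1],[1,1]]
Q^5 = (Q^2)²·Q = [[8,5],[5,3]]
Q^11 = (Q^5)²·Q = [[144,89],[89,55]]
Q^23 = (Q^11)²·Q = [[84,121],[121,311]]
Q^46 = (Q^23)² = [[121,119],[119,2]]
Q^93 = (Q^46)²·Q = [[287,266],[266,21]]
Q^187 = (Q^93)²·Q = [[153,5],[5,148]]
Q^374 = (Q^187)² = [[118,113],[113,5]]
F_374 mod 348 = Q^374[0][1] = 113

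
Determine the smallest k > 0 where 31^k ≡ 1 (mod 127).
63

127 is prime, so ord(31) divides φ(127) = 126.
Divisors of 126: 1, 2, 3, 6, 7, 9, 14, 18, 21, 42, 63, 126.
Repeated squaring: 31^1 ≡ 31, 31^2 ≡ 72, 31^4 ≡ 104, 31^8 ≡ 21, 31^16 ≡ 60, 31^32 ≡ 44, 31^64 ≡ 31 (mod 127).
Test 31^d mod 127 for each divisor d in increasing order:
31^1 ≡ 31
31^2 ≡ 72
31^3 = 31^2·31^1 ≡ 73
31^6 = 31^4·31^2 ≡ 122
31^7 = 31^4·31^2·31^1 ≡ 99
31^9 = 31^8·31^1 ≡ 16
31^14 = 31^8·31^4·31^2 ≡ 22
31^18 = 31^16·31^2 ≡ 2
31^21 = 31^16·31^4·31^1 ≡ 19
31^42 = 31^32·31^8·31^2 ≡ 107
31^63 = 31^32·31^16·31^8·31^4·31^2·31^1 ≡ 1  ← first divisor giving 1
The order is 63.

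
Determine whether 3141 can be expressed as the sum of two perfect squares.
15² + 54² (a=15, b=54)

Factorization: 3141 = 3^2 × 349
By Fermat: n is sum of two squares iff every prime p ≡ 3 (mod 4) appears to even power.
All primes ≡ 3 (mod 4) appear to even power.
Search a = 0, 1, 2, … for 3141 - a² a perfect square: first hit at a = 15: 3141 - 225 = 2916 = 54².
3141 = 15² + 54² = 225 + 2916 ✓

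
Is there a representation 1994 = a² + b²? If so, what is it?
25² + 37² (a=25, b=37)

Factorization: 1994 = 2 × 997
By Fermat: n is sum of two squares iff every prime p ≡ 3 (mod 4) appears to even power.
All primes ≡ 3 (mod 4) appear to even power.
Search a = 0, 1, 2, … for 1994 - a² a perfect square: first hit at a = 25: 1994 - 625 = 1369 = 37².
1994 = 25² + 37² = 625 + 1369 ✓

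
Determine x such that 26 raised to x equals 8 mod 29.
9

Baby-step giant-step with step n = ⌈√29⌉ = 6.
Baby steps 26^j mod 29 (j:value) for j=0..5: 0:1, 1:26, 2:9, 3:2, 4:23, 5:18.
Giant-step multiplier: 26^(-6) ≡ 26^(28-6) = 26^22 ≡ 22 (mod 29).
Giant steps γ_i = 8·22^i mod 29: γ_0=8, γ_1=2 (in table at j=3).
x = i·n + j = 1·6 + 3 = 9.
Check: 26^9 ≡ 8 (mod 29).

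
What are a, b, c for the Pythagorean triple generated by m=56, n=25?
(2511, 2800, 3761)

Euclid's formula: a = m² - n², b = 2mn, c = m² + n²
m = 56, n = 25
a = 56² - 25² = 3136 - 625 = 2511
b = 2 × 56 × 25 = 2800
c = 56² + 25² = 3136 + 625 = 3761
Verification: 2511² + 2800² = 6305121 + 7840000 = 14145121 = 3761² ✓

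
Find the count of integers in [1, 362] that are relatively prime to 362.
180

362 = 2 × 181
φ(n) = n × ∏(1 - 1/p) for each prime p dividing n
φ(362) = 362 × (1 - 1/2) × (1 - 1/181) = 180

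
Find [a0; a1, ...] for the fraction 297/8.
[37; 8]

Euclidean algorithm steps:
297 = 37 × 8 + 1
8 = 8 × 1 + 0
Continued fraction: [37; 8]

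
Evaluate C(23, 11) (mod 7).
0

Using Lucas' theorem:
Write n=23 and k=11 in base 7:
n in base 7: [3, 2]
k in base 7: [1, 4]
C(23,11) mod 7 = ∏ C(n_i, k_i) mod 7
Digit binomials (mod 7): C(3,1) = 3; C(2,4) = 0 (k_i > n_i)
Product: 3 × 0 = 0 ≡ 0 (mod 7)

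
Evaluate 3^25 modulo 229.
132

Repeated squaring. Binary of 25 = 11001.
3^1 ≡ 3 (mod 229); 3^2 ≡ 9 (mod 229); 3^4 ≡ 81 (mod 229); 3^8 ≡ 149 (mod 229); 3^16 ≡ 217 (mod 229)
3^25 = 3^1 × 3^8 × 3^16 ≡ 132 (mod 229)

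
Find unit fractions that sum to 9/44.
1/5 + 1/220

Greedy algorithm:
9/44: ceiling(44/9) = 5, use 1/5
1/220: ceiling(220/1) = 220, use 1/220
Result: 9/44 = 1/5 + 1/220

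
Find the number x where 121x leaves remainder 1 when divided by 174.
151

gcd(121, 174) = 1, so the inverse exists.
Extended Euclidean algorithm on (174, 121):
174 = 1 × 121 + 53  ⟹  53 = (1)·174 + (-1)·121
121 = 2 × 53 + 15  ⟹  15 = (-2)·174 + (3)·121
53 = 3 × 15 + 8  ⟹  8 = (7)·174 + (-10)·121
15 = 1 × 8 + 7  ⟹  7 = (-9)·174 + (13)·121
8 = 1 × 7 + 1  ⟹  1 = (16)·174 + (-23)·121
So (-23)·121 ≡ 1 (mod 174), i.e. 121^(-1) ≡ -23 ≡ 151 (mod 174).
Check: 121 × 151 = 18271 ≡ 1 (mod 174)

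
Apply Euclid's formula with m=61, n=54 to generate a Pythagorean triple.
(805, 6588, 6637)

Euclid's formula: a = m² - n², b = 2mn, c = m² + n²
m = 61, n = 54
a = 61² - 54² = 3721 - 2916 = 805
b = 2 × 61 × 54 = 6588
c = 61² + 54² = 3721 + 2916 = 6637
Verification: 805² + 6588² = 648025 + 43401744 = 44049769 = 6637² ✓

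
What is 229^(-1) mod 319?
280

gcd(229, 319) = 1, so the inverse exists.
Extended Euclidean algorithm on (319, 229):
319 = 1 × 229 + 90  ⟹  90 = (1)·319 + (-1)·229
229 = 2 × 90 + 49  ⟹  49 = (-2)·319 + (3)·229
90 = 1 × 49 + 41  ⟹  41 = (3)·319 + (-4)·229
49 = 1 × 41 + 8  ⟹  8 = (-5)·319 + (7)·229
41 = 5 × 8 + 1  ⟹  1 = (28)·319 + (-39)·229
So (-39)·229 ≡ 1 (mod 319), i.e. 229^(-1) ≡ -39 ≡ 280 (mod 319).
Check: 229 × 280 = 64120 ≡ 1 (mod 319)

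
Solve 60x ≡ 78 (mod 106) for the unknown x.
x ≡ 49 (mod 53)

gcd(60, 106) = 2, which divides 78, so solutions exist.
Divide through by 2: 30x ≡ 39 (mod 53).
Find 30^(-1) mod 53 by the extended Euclidean algorithm:
53 = 1 × 30 + 23  ⟹  23 = (1)·53 + (-1)·30
30 = 1 × 23 + 7  ⟹  7 = (-1)·53 + (2)·30
23 = 3 × 7 + 2  ⟹  2 = (4)·53 + (-7)·30
7 = 3 × 2 + 1  ⟹  1 = (-13)·53 + (23)·30
So (23)·30 ≡ 1 (mod 53), i.e. 30^(-1) ≡ 23 (mod 53).
x ≡ 23 × 39 = 897 ≡ 49 (mod 53).
Check: 60 × 49 = 2940 ≡ 78 (mod 106).
x ≡ 49 (mod 53), giving 2 solutions mod 106.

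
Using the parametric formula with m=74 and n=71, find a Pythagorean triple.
(435, 10508, 10517)

Euclid's formula: a = m² - n², b = 2mn, c = m² + n²
m = 74, n = 71
a = 74² - 71² = 5476 - 5041 = 435
b = 2 × 74 × 71 = 10508
c = 74² + 71² = 5476 + 5041 = 10517
Verification: 435² + 10508² = 189225 + 110418064 = 110607289 = 10517² ✓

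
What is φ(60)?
16

60 = 2^2 × 3 × 5
φ(n) = n × ∏(1 - 1/p) for each prime p dividing n
φ(60) = 60 × (1 - 1/2) × (1 - 1/3) × (1 - 1/5) = 16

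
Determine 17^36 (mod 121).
16

Repeated squaring. Binary of 36 = 100100.
17^1 ≡ 17 (mod 121); 17^2 ≡ 47 (mod 121); 17^4 ≡ 31 (mod 121); 17^8 ≡ 114 (mod 121); 17^16 ≡ 49 (mod 121); 17^32 ≡ 102 (mod 121)
17^36 = 17^4 × 17^32 ≡ 16 (mod 121)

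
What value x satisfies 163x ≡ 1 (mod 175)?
102

gcd(163, 175) = 1, so the inverse exists.
Extended Euclidean algorithm on (175, 163):
175 = 1 × 163 + 12  ⟹  12 = (1)·175 + (-1)·163
163 = 13 × 12 + 7  ⟹  7 = (-13)·175 + (14)·163
12 = 1 × 7 + 5  ⟹  5 = (14)·175 + (-15)·163
7 = 1 × 5 + 2  ⟹  2 = (-27)·175 + (29)·163
5 = 2 × 2 + 1  ⟹  1 = (68)·175 + (-73)·163
So (-73)·163 ≡ 1 (mod 175), i.e. 163^(-1) ≡ -73 ≡ 102 (mod 175).
Check: 163 × 102 = 16626 ≡ 1 (mod 175)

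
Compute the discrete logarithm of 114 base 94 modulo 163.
19

Baby-step giant-step with step n = ⌈√163⌉ = 13.
Baby steps 94^j mod 163 (j:value) for j=0..12: 0:1, 1:94, 2:34, 3:99, 4:15, 5:106, 6:21, 7:18, 8:62, 9:123, 10:152, 11:107, 12:115.
Giant-step multiplier: 94^(-13) ≡ 94^(162-13) = 94^149 ≡ 116 (mod 163).
Giant steps γ_i = 114·116^i mod 163: γ_0=114, γ_1=21 (in table at j=6).
x = i·n + j = 1·13 + 6 = 19.
Check: 94^19 ≡ 114 (mod 163).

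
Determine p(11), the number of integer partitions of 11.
56

p(n) counts ways to write n as a sum of positive integers (order ignored).
Euler's pentagonal recurrence: p(k) = p(k-1) + p(k-2) - p(k-5) - p(k-7) + p(k-12) + p(k-15) - ... (offsets j(3j∓1)/2, signs ++--, p(0)=1, p(<0)=0).
DP table for k = 0..10: p(0)=1, p(1)=1, p(2)=2, p(3)=3, p(4)=5, p(5)=7, p(6)=11, p(7)=15, p(8)=22, p(9)=30, p(10)=42.
Final step: p(11) = p(10) + p(9) - p(6) - p(4)
= 42 + 30 - 11 - 5
= 56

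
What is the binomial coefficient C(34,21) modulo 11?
0

Using Lucas' theorem:
Write n=34 and k=21 in base 11:
n in base 11: [3, 1]
k in base 11: [1, 10]
C(34,21) mod 11 = ∏ C(n_i, k_i) mod 11
Digit binomials (mod 11): C(3,1) = 3; C(1,10) = 0 (k_i > n_i)
Product: 3 × 0 = 0 ≡ 0 (mod 11)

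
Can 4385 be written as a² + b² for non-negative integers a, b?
17² + 64² (a=17, b=64)

Factorization: 4385 = 5 × 877
By Fermat: n is sum of two squares iff every prime p ≡ 3 (mod 4) appears to even power.
All primes ≡ 3 (mod 4) appear to even power.
Search a = 0, 1, 2, … for 4385 - a² a perfect square: first hit at a = 17: 4385 - 289 = 4096 = 64².
4385 = 17² + 64² = 289 + 4096 ✓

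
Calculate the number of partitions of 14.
135

p(n) counts ways to write n as a sum of positive integers (order ignored).
Euler's pentagonal recurrence: p(k) = p(k-1) + p(k-2) - p(k-5) - p(k-7) + p(k-12) + p(k-15) - ... (offsets j(3j∓1)/2, signs ++--, p(0)=1, p(<0)=0).
DP table for k = 0..13: p(0)=1, p(1)=1, p(2)=2, p(3)=3, p(4)=5, p(5)=7, p(6)=11, p(7)=15, p(8)=22, p(9)=30, p(10)=42, p(11)=56, p(12)=77, p(13)=101.
Final step: p(14) = p(13) + p(12) - p(9) - p(7) + p(2)
= 101 + 77 - 30 - 15 + 2
= 135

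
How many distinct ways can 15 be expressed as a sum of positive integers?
176

p(n) counts ways to write n as a sum of positive integers (order ignored).
Euler's pentagonal recurrence: p(k) = p(k-1) + p(k-2) - p(k-5) - p(k-7) + p(k-12) + p(k-15) - ... (offsets j(3j∓1)/2, signs ++--, p(0)=1, p(<0)=0).
DP table for k = 0..14: p(0)=1, p(1)=1, p(2)=2, p(3)=3, p(4)=5, p(5)=7, p(6)=11, p(7)=15, p(8)=22, p(9)=30, p(10)=42, p(11)=56, p(12)=77, p(13)=101, p(14)=135.
Final step: p(15) = p(14) + p(13) - p(10) - p(8) + p(3) + p(0)
= 135 + 101 - 42 - 22 + 3 + 1
= 176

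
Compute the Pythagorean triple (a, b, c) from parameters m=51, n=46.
(485, 4692, 4717)

Euclid's formula: a = m² - n², b = 2mn, c = m² + n²
m = 51, n = 46
a = 51² - 46² = 2601 - 2116 = 485
b = 2 × 51 × 46 = 4692
c = 51² + 46² = 2601 + 2116 = 4717
Verification: 485² + 4692² = 235225 + 22014864 = 22250089 = 4717² ✓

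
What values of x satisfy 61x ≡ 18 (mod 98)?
x ≡ 26 (mod 98)

gcd(61, 98) = 1, which divides 18, so solutions exist.
Find 61^(-1) mod 98 by the extended Euclidean algorithm:
98 = 1 × 61 + 37  ⟹  37 = (1)·98 + (-1)·61
61 = 1 × 37 + 24  ⟹  24 = (-1)·98 + (2)·61
37 = 1 × 24 + 13  ⟹  13 = (2)·98 + (-3)·61
24 = 1 × 13 + 11  ⟹  11 = (-3)·98 + (5)·61
13 = 1 × 11 + 2  ⟹  2 = (5)·98 + (-8)·61
11 = 5 × 2 + 1  ⟹  1 = (-28)·98 + (45)·61
So (45)·61 ≡ 1 (mod 98), i.e. 61^(-1) ≡ 45 (mod 98).
x ≡ 45 × 18 = 810 ≡ 26 (mod 98).
Check: 61 × 26 = 1586 ≡ 18 (mod 98).
Unique solution: x ≡ 26 (mod 98)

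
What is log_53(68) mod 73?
17

Baby-step giant-step with step n = ⌈√73⌉ = 9.
Baby steps 53^j mod 73 (j:value) for j=0..8: 0:1, 1:53, 2:35, 3:30, 4:57, 5:28, 6:24, 7:31, 8:37.
Giant-step multiplier: 53^(-9) ≡ 53^(72-9) = 53^63 ≡ 51 (mod 73).
Giant steps γ_i = 68·51^i mod 73: γ_0=68, γ_1=37 (in table at j=8).
x = i·n + j = 1·9 + 8 = 17.
Check: 53^17 ≡ 68 (mod 73).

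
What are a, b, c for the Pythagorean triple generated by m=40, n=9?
(1519, 720, 1681)

Euclid's formula: a = m² - n², b = 2mn, c = m² + n²
m = 40, n = 9
a = 40² - 9² = 1600 - 81 = 1519
b = 2 × 40 × 9 = 720
c = 40² + 9² = 1600 + 81 = 1681
Verification: 1519² + 720² = 2307361 + 518400 = 2825761 = 1681² ✓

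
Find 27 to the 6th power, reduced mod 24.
9

Repeated squaring. Binary of 6 = 110.
27^1 ≡ 3 (mod 24); 27^2 ≡ 9 (mod 24); 27^4 ≡ 9 (mod 24)
27^6 = 27^2 × 27^4 ≡ 9 (mod 24)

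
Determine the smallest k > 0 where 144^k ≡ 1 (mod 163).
81

163 is prime, so ord(144) divides φ(163) = 162.
Divisors of 162: 1, 2, 3, 6, 9, 18, 27, 54, 81, 162.
Repeated squaring: 144^1 ≡ 144, 144^2 ≡ 35, 144^4 ≡ 84, 144^8 ≡ 47, 144^16 ≡ 90, 144^32 ≡ 113, 144^64 ≡ 55, 144^128 ≡ 91 (mod 163).
Test 144^d mod 163 for each divisor d in increasing order:
144^1 ≡ 144
144^2 ≡ 35
144^3 = 144^2·144^1 ≡ 150
144^6 = 144^4·144^2 ≡ 6
144^9 = 144^8·144^1 ≡ 85
144^18 = 144^16·144^2 ≡ 53
144^27 = 144^16·144^8·144^2·144^1 ≡ 104
144^54 = 144^32·144^16·144^4·144^2 ≡ 58
144^81 = 144^64·144^16·144^1 ≡ 1  ← first divisor giving 1
The order is 81.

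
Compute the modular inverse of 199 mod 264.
199

gcd(199, 264) = 1, so the inverse exists.
Extended Euclidean algorithm on (264, 199):
264 = 1 × 199 + 65  ⟹  65 = (1)·264 + (-1)·199
199 = 3 × 65 + 4  ⟹  4 = (-3)·264 + (4)·199
65 = 16 × 4 + 1  ⟹  1 = (49)·264 + (-65)·199
So (-65)·199 ≡ 1 (mod 264), i.e. 199^(-1) ≡ -65 ≡ 199 (mod 264).
Check: 199 × 199 = 39601 ≡ 1 (mod 264)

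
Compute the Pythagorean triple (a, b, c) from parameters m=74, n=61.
(1755, 9028, 9197)

Euclid's formula: a = m² - n², b = 2mn, c = m² + n²
m = 74, n = 61
a = 74² - 61² = 5476 - 3721 = 1755
b = 2 × 74 × 61 = 9028
c = 74² + 61² = 5476 + 3721 = 9197
Verification: 1755² + 9028² = 3080025 + 81504784 = 84584809 = 9197² ✓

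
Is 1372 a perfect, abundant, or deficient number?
abundant

Proper divisors of 1372: sum = 1 + 2 + 4 + 7 + 14 + 28 + 49 + 98 + 196 + 343 + 686 = 1428
Since 1428 > 1372, 1372 is abundant.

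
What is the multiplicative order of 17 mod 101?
10

101 is prime, so ord(17) divides φ(101) = 100.
Divisors of 100: 1, 2, 4, 5, 10, 20, 25, 50, 100.
Repeated squaring: 17^1 ≡ 17, 17^2 ≡ 87, 17^4 ≡ 95, 17^8 ≡ 36, 17^16 ≡ 84, 17^32 ≡ 87, 17^64 ≡ 95 (mod 101).
Test 17^d mod 101 for each divisor d in increasing order:
17^1 ≡ 17
17^2 ≡ 87
17^4 ≡ 95
17^5 = 17^4·17^1 ≡ 100
17^10 = 17^8·17^2 ≡ 1  ← first divisor giving 1
The order is 10.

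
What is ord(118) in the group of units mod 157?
26

157 is prime, so ord(118) divides φ(157) = 156.
Divisors of 156: 1, 2, 3, 4, 6, 12, 13, 26, 39, 52, 78, 156.
Repeated squaring: 118^1 ≡ 118, 118^2 ≡ 108, 118^4 ≡ 46, 118^8 ≡ 75, 118^16 ≡ 130, 118^32 ≡ 101, 118^64 ≡ 153, 118^128 ≡ 16 (mod 157).
Test 118^d mod 157 for each divisor d in increasing order:
118^1 ≡ 118
118^2 ≡ 108
118^3 = 118^2·118^1 ≡ 27
118^4 ≡ 46
118^6 = 118^4·118^2 ≡ 101
118^12 = 118^8·118^4 ≡ 153
118^13 = 118^8·118^4·118^1 ≡ 156
118^26 = 118^16·118^8·118^2 ≡ 1  ← first divisor giving 1
The order is 26.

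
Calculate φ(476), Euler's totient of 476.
192

476 = 2^2 × 7 × 17
φ(n) = n × ∏(1 - 1/p) for each prime p dividing n
φ(476) = 476 × (1 - 1/2) × (1 - 1/7) × (1 - 1/17) = 192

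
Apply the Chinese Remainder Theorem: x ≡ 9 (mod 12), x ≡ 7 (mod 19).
45

Using Chinese Remainder Theorem:
M = 12 × 19 = 228
M1 = 19, M2 = 12
y1 = 19^(-1) mod 12 = 7
y2 = 12^(-1) mod 19 = 8
x = (9×19×7 + 7×12×8) mod 228 = 45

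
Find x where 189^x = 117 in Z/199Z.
120

Baby-step giant-step with step n = ⌈√199⌉ = 15.
Baby steps 189^j mod 199 (j:value) for j=0..14: 0:1, 1:189, 2:100, 3:194, 4:50, 5:97, 6:25, 7:148, 8:112, 9:74, 10:56, 11:37, 12:28, 13:118, 14:14.
Giant-step multiplier: 189^(-15) ≡ 189^(198-15) = 189^183 ≡ 27 (mod 199).
Giant steps γ_i = 117·27^i mod 199: γ_0=117, γ_1=174, γ_2=121, γ_3=83, γ_4=52, γ_5=11, γ_6=98, γ_7=59, γ_8=1 (in table at j=0).
x = i·n + j = 8·15 + 0 = 120.
Check: 189^120 ≡ 117 (mod 199).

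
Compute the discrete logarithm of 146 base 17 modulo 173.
7

Baby-step giant-step with step n = ⌈√173⌉ = 14.
Baby steps 17^j mod 173 (j:value) for j=0..13: 0:1, 1:17, 2:116, 3:69, 4:135, 5:46, 6:90, 7:146, 8:60, 9:155, 10:40, 11:161, 12:142, 13:165.
h = 146 is already in the table at j=7, so x = 7.
Check: 17^7 ≡ 146 (mod 173).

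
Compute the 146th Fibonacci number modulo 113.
105

Matrix identity: Q^n = [[F_(n+1), F_n], [F_n, F_(n-1)]] with Q = [[1,1],[1,0]].
n = 146 = 10010010₂. Square-and-multiply, entries mod 113:
Q^1 = [[1,1],[1,0]]
Q^2 = (Q^1)² = [[2,1],[1,1]]
Q^4 = (Q^2)² = [[5,3],[3,2]]
Q^9 = (Q^4)²·Q = [[55,34],[34,21]]
Q^18 = (Q^9)² = [[0,98],[98,15]]
Q^36 = (Q^18)² = [[112,1],[1,111]]
Q^73 = (Q^36)²·Q = [[112,2],[2,110]]
Q^146 = (Q^73)² = [[5,105],[105,13]]
F_146 mod 113 = Q^146[0][1] = 105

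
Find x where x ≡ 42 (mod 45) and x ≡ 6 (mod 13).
357

Using Chinese Remainder Theorem:
M = 45 × 13 = 585
M1 = 13, M2 = 45
y1 = 13^(-1) mod 45 = 7
y2 = 45^(-1) mod 13 = 11
x = (42×13×7 + 6×45×11) mod 585 = 357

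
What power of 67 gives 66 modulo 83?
55

Baby-step giant-step with step n = ⌈√83⌉ = 10.
Baby steps 67^j mod 83 (j:value) for j=0..9: 0:1, 1:67, 2:7, 3:54, 4:49, 5:46, 6:11, 7:73, 8:77, 9:13.
Giant-step multiplier: 67^(-10) ≡ 67^(82-10) = 67^72 ≡ 81 (mod 83).
Giant steps γ_i = 66·81^i mod 83: γ_0=66, γ_1=34, γ_2=15, γ_3=53, γ_4=60, γ_5=46 (in table at j=5).
x = i·n + j = 5·10 + 5 = 55.
Check: 67^55 ≡ 66 (mod 83).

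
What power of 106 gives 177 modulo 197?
161

Baby-step giant-step with step n = ⌈√197⌉ = 15.
Baby steps 106^j mod 197 (j:value) for j=0..14: 0:1, 1:106, 2:7, 3:151, 4:49, 5:72, 6:146, 7:110, 8:37, 9:179, 10:62, 11:71, 12:40, 13:103, 14:83.
Giant-step multiplier: 106^(-15) ≡ 106^(196-15) = 106^181 ≡ 147 (mod 197).
Giant steps γ_i = 177·147^i mod 197: γ_0=177, γ_1=15, γ_2=38, γ_3=70, γ_4=46, γ_5=64, γ_6=149, γ_7=36, γ_8=170, γ_9=168, γ_10=71 (in table at j=11).
x = i·n + j = 10·15 + 11 = 161.
Check: 106^161 ≡ 177 (mod 197).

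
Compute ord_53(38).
26

53 is prime, so ord(38) divides φ(53) = 52.
Divisors of 52: 1, 2, 4, 13, 26, 52.
Repeated squaring: 38^1 ≡ 38, 38^2 ≡ 13, 38^4 ≡ 10, 38^8 ≡ 47, 38^16 ≡ 36, 38^32 ≡ 24 (mod 53).
Test 38^d mod 53 for each divisor d in increasing order:
38^1 ≡ 38
38^2 ≡ 13
38^4 ≡ 10
38^13 = 38^8·38^4·38^1 ≡ 52
38^26 = 38^16·38^8·38^2 ≡ 1  ← first divisor giving 1
The order is 26.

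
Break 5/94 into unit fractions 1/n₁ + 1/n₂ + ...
1/19 + 1/1786

Greedy algorithm:
5/94: ceiling(94/5) = 19, use 1/19
1/1786: ceiling(1786/1) = 1786, use 1/1786
Result: 5/94 = 1/19 + 1/1786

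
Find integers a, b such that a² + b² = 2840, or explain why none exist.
Not possible

Factorization: 2840 = 2^3 × 5 × 71
By Fermat: n is sum of two squares iff every prime p ≡ 3 (mod 4) appears to even power.
Prime(s) ≡ 3 (mod 4) with odd exponent: [(71, 1)]
Therefore 2840 cannot be expressed as a² + b².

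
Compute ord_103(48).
102

103 is prime, so ord(48) divides φ(103) = 102.
Divisors of 102: 1, 2, 3, 6, 17, 34, 51, 102.
Repeated squaring: 48^1 ≡ 48, 48^2 ≡ 38, 48^4 ≡ 2, 48^8 ≡ 4, 48^16 ≡ 16, 48^32 ≡ 50, 48^64 ≡ 28 (mod 103).
Test 48^d mod 103 for each divisor d in increasing order:
48^1 ≡ 48
48^2 ≡ 38
48^3 = 48^2·48^1 ≡ 73
48^6 = 48^4·48^2 ≡ 76
48^17 = 48^16·48^1 ≡ 47
48^34 = 48^32·48^2 ≡ 46
48^51 = 48^32·48^16·48^2·48^1 ≡ 102
48^102 = 48^64·48^32·48^4·48^2 ≡ 1  ← first divisor giving 1
The order is 102.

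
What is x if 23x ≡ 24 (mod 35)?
x ≡ 33 (mod 35)

gcd(23, 35) = 1, which divides 24, so solutions exist.
Find 23^(-1) mod 35 by the extended Euclidean algorithm:
35 = 1 × 23 + 12  ⟹  12 = (1)·35 + (-1)·23
23 = 1 × 12 + 11  ⟹  11 = (-1)·35 + (2)·23
12 = 1 × 11 + 1  ⟹  1 = (2)·35 + (-3)·23
So (-3)·23 ≡ 1 (mod 35), i.e. 23^(-1) ≡ -3 ≡ 32 (mod 35).
x ≡ 32 × 24 = 768 ≡ 33 (mod 35).
Check: 23 × 33 = 759 ≡ 24 (mod 35).
Unique solution: x ≡ 33 (mod 35)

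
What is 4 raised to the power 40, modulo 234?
22

Repeated squaring. Binary of 40 = 101000.
4^1 ≡ 4 (mod 234); 4^2 ≡ 16 (mod 234); 4^4 ≡ 22 (mod 234); 4^8 ≡ 16 (mod 234); 4^16 ≡ 22 (mod 234); 4^32 ≡ 16 (mod 234)
4^40 = 4^8 × 4^32 ≡ 22 (mod 234)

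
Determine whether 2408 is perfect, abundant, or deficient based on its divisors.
abundant

Proper divisors of 2408: sum = 1 + 2 + 4 + 7 + 8 + 14 + 28 + 43 + 56 + 86 + 172 + 301 + 344 + 602 + 1204 = 2872
Since 2872 > 2408, 2408 is abundant.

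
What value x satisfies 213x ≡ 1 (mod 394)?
37

gcd(213, 394) = 1, so the inverse exists.
Extended Euclidean algorithm on (394, 213):
394 = 1 × 213 + 181  ⟹  181 = (1)·394 + (-1)·213
213 = 1 × 181 + 32  ⟹  32 = (-1)·394 + (2)·213
181 = 5 × 32 + 21  ⟹  21 = (6)·394 + (-11)·213
32 = 1 × 21 + 11  ⟹  11 = (-7)·394 + (13)·213
21 = 1 × 11 + 10  ⟹  10 = (13)·394 + (-24)·213
11 = 1 × 10 + 1  ⟹  1 = (-20)·394 + (37)·213
So (37)·213 ≡ 1 (mod 394), i.e. 213^(-1) ≡ 37 (mod 394).
Check: 213 × 37 = 7881 ≡ 1 (mod 394)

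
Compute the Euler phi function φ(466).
232

466 = 2 × 233
φ(n) = n × ∏(1 - 1/p) for each prime p dividing n
φ(466) = 466 × (1 - 1/2) × (1 - 1/233) = 232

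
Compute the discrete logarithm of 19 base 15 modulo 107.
36

Baby-step giant-step with step n = ⌈√107⌉ = 11.
Baby steps 15^j mod 107 (j:value) for j=0..10: 0:1, 1:15, 2:11, 3:58, 4:14, 5:103, 6:47, 7:63, 8:89, 9:51, 10:16.
Giant-step multiplier: 15^(-11) ≡ 15^(106-11) = 15^95 ≡ 70 (mod 107).
Giant steps γ_i = 19·70^i mod 107: γ_0=19, γ_1=46, γ_2=10, γ_3=58 (in table at j=3).
x = i·n + j = 3·11 + 3 = 36.
Check: 15^36 ≡ 19 (mod 107).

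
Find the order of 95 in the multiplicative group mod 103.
34

103 is prime, so ord(95) divides φ(103) = 102.
Divisors of 102: 1, 2, 3, 6, 17, 34, 51, 102.
Repeated squaring: 95^1 ≡ 95, 95^2 ≡ 64, 95^4 ≡ 79, 95^8 ≡ 61, 95^16 ≡ 13, 95^32 ≡ 66, 95^64 ≡ 30 (mod 103).
Test 95^d mod 103 for each divisor d in increasing order:
95^1 ≡ 95
95^2 ≡ 64
95^3 = 95^2·95^1 ≡ 3
95^6 = 95^4·95^2 ≡ 9
95^17 = 95^16·95^1 ≡ 102
95^34 = 95^32·95^2 ≡ 1  ← first divisor giving 1
The order is 34.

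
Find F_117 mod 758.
456

Matrix identity: Q^n = [[F_(n+1), F_n], [F_n, F_(n-1)]] with Q = [[1,1],[1,0]].
n = 117 = 1110101₂. Square-and-multiply, entries mod 758:
Q^1 = [[1,1],[1,0]]
Q^3 = (Q^1)²·Q = [[3,2],[2,1]]
Q^7 = (Q^3)²·Q = [[21,13],[13,8]]
Q^14 = (Q^7)² = [[610,377],[377,233]]
Q^29 = (Q^14)²·Q = [[514,305],[305,209]]
Q^58 = (Q^29)² = [[203,695],[695,266]]
Q^117 = (Q^58)²·Q = [[471,456],[456,15]]
F_117 mod 758 = Q^117[0][1] = 456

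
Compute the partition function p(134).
8149040695

p(n) counts ways to write n as a sum of positive integers (order ignored).
Euler's pentagonal recurrence: p(k) = p(k-1) + p(k-2) - p(k-5) - p(k-7) + p(k-12) + p(k-15) - ... (offsets j(3j∓1)/2, signs ++--, p(0)=1, p(<0)=0).
DP table for k = 0..133: p(0)=1, p(1)=1, p(2)=2, p(3)=3, p(4)=5, p(5)=7, p(6)=11, p(7)=15, p(8)=22, p(9)=30, p(10)=42, p(11)=56, p(12)=77, p(13)=101, p(14)=135, p(15)=176, p(16)=231, p(17)=297, p(18)=385, p(19)=490, p(20)=627, p(21)=792, p(22)=1002, p(23)=1255, p(24)=1575, p(25)=1958, p(26)=2436, p(27)=3010, p(28)=3718, p(29)=4565, p(30)=5604, p(31)=6842, p(32)=8349, p(33)=10143, p(34)=12310, p(35)=14883, p(36)=17977, p(37)=21637, p(38)=26015, p(39)=31185, p(40)=37338, p(41)=44583, p(42)=53174, p(43)=63261, p(44)=75175, p(45)=89134, p(46)=105558, p(47)=124754, p(48)=147273, p(49)=173525, p(50)=204226, p(51)=239943, p(52)=281589, p(53)=329931, p(54)=386155, p(55)=451276, p(56)=526823, p(57)=614154, p(58)=715220, p(59)=831820, p(60)=966467, p(61)=1121505, p(62)=1300156, p(63)=1505499, p(64)=1741630, p(65)=2012558, p(66)=2323520, p(67)=2679689, p(68)=3087735, p(69)=3554345, p(70)=4087968, p(71)=4697205, p(72)=5392783, p(73)=6185689, p(74)=7089500, p(75)=8118264, p(76)=9289091, p(77)=10619863, p(78)=12132164, p(79)=13848650, p(80)=15796476, p(81)=18004327, p(82)=20506255, p(83)=23338469, p(84)=26543660, p(85)=30167357, p(86)=34262962, p(87)=38887673, p(88)=44108109, p(89)=49995925, p(90)=56634173, p(91)=64112359, p(92)=72533807, p(93)=82010177, p(94)=92669720, p(95)=104651419, p(96)=118114304, p(97)=133230930, p(98)=150198136, p(99)=169229875, p(100)=190569292, p(101)=214481126, p(102)=241265379, p(103)=271248950, p(104)=304801365, p(105)=342325709, p(106)=384276336, p(107)=431149389, p(108)=483502844, p(109)=541946240, p(110)=607163746, p(111)=679903203, p(112)=761002156, p(113)=851376628, p(114)=952050665, p(115)=1064144451, p(116)=1188908248, p(117)=1327710076, p(118)=1482074143, p(119)=1653668665, p(120)=1844349560, p(121)=2056148051, p(122)=2291320912, p(123)=2552338241, p(124)=2841940500, p(125)=3163127352, p(126)=3519222692, p(127)=3913864295, p(128)=4351078600, p(129)=4835271870, p(130)=5371315400, p(131)=5964539504, p(132)=6620830889, p(133)=7346629512.
Final step: p(134) = p(133) + p(132) - p(129) - p(127) + p(122) + p(119) - p(112) - p(108) + p(99) + p(94) - p(83) - p(77) + p(64) + p(57) - p(42) - p(34) + p(17) + p(8)
= 7346629512 + 6620830889 - 4835271870 - 3913864295 + 2291320912 + 1653668665 - 761002156 - 483502844 + 169229875 + 92669720 - 23338469 - 10619863 + 1741630 + 614154 - 53174 - 12310 + 297 + 22
= 8149040695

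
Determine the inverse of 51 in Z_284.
39

gcd(51, 284) = 1, so the inverse exists.
Extended Euclidean algorithm on (284, 51):
284 = 5 × 51 + 29  ⟹  29 = (1)·284 + (-5)·51
51 = 1 × 29 + 22  ⟹  22 = (-1)·284 + (6)·51
29 = 1 × 22 + 7  ⟹  7 = (2)·284 + (-11)·51
22 = 3 × 7 + 1  ⟹  1 = (-7)·284 + (39)·51
So (39)·51 ≡ 1 (mod 284), i.e. 51^(-1) ≡ 39 (mod 284).
Check: 51 × 39 = 1989 ≡ 1 (mod 284)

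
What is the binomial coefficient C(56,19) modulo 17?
13

Using Lucas' theorem:
Write n=56 and k=19 in base 17:
n in base 17: [3, 5]
k in base 17: [1, 2]
C(56,19) mod 17 = ∏ C(n_i, k_i) mod 17
Digit binomials (mod 17): C(3,1) = 3; C(5,2) = 10
Product: 3 × 10 = 30 ≡ 13 (mod 17)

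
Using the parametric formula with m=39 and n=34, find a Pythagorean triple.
(365, 2652, 2677)

Euclid's formula: a = m² - n², b = 2mn, c = m² + n²
m = 39, n = 34
a = 39² - 34² = 1521 - 1156 = 365
b = 2 × 39 × 34 = 2652
c = 39² + 34² = 1521 + 1156 = 2677
Verification: 365² + 2652² = 133225 + 7033104 = 7166329 = 2677² ✓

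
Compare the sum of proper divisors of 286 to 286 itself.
deficient

Proper divisors of 286: sum = 1 + 2 + 11 + 13 + 22 + 26 + 143 = 218
Since 218 < 286, 286 is deficient.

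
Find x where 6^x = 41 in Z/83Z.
32

Baby-step giant-step with step n = ⌈√83⌉ = 10.
Baby steps 6^j mod 83 (j:value) for j=0..9: 0:1, 1:6, 2:36, 3:50, 4:51, 5:57, 6:10, 7:60, 8:28, 9:2.
Giant-step multiplier: 6^(-10) ≡ 6^(82-10) = 6^72 ≡ 7 (mod 83).
Giant steps γ_i = 41·7^i mod 83: γ_0=41, γ_1=38, γ_2=17, γ_3=36 (in table at j=2).
x = i·n + j = 3·10 + 2 = 32.
Check: 6^32 ≡ 41 (mod 83).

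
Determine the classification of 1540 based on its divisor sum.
abundant

Proper divisors of 1540: sum = 1 + 2 + 4 + 5 + 7 + 10 + 11 + 14 + ... + 220 + 308 + 385 + 770 (23 divisors) = 2492
Since 2492 > 1540, 1540 is abundant.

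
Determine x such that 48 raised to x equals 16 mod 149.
96

Baby-step giant-step with step n = ⌈√149⌉ = 13.
Baby steps 48^j mod 149 (j:value) for j=0..12: 0:1, 1:48, 2:69, 3:34, 4:142, 5:111, 6:113, 7:60, 8:49, 9:117, 10:103, 11:27, 12:104.
Giant-step multiplier: 48^(-13) ≡ 48^(148-13) = 48^135 ≡ 2 (mod 149).
Giant steps γ_i = 16·2^i mod 149: γ_0=16, γ_1=32, γ_2=64, γ_3=128, γ_4=107, γ_5=65, γ_6=130, γ_7=111 (in table at j=5).
x = i·n + j = 7·13 + 5 = 96.
Check: 48^96 ≡ 16 (mod 149).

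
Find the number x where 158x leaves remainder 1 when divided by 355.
182

gcd(158, 355) = 1, so the inverse exists.
Extended Euclidean algorithm on (355, 158):
355 = 2 × 158 + 39  ⟹  39 = (1)·355 + (-2)·158
158 = 4 × 39 + 2  ⟹  2 = (-4)·355 + (9)·158
39 = 19 × 2 + 1  ⟹  1 = (77)·355 + (-173)·158
So (-173)·158 ≡ 1 (mod 355), i.e. 158^(-1) ≡ -173 ≡ 182 (mod 355).
Check: 158 × 182 = 28756 ≡ 1 (mod 355)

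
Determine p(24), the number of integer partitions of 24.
1575

p(n) counts ways to write n as a sum of positive integers (order ignored).
Euler's pentagonal recurrence: p(k) = p(k-1) + p(k-2) - p(k-5) - p(k-7) + p(k-12) + p(k-15) - ... (offsets j(3j∓1)/2, signs ++--, p(0)=1, p(<0)=0).
DP table for k = 0..23: p(0)=1, p(1)=1, p(2)=2, p(3)=3, p(4)=5, p(5)=7, p(6)=11, p(7)=15, p(8)=22, p(9)=30, p(10)=42, p(11)=56, p(12)=77, p(13)=101, p(14)=135, p(15)=176, p(16)=231, p(17)=297, p(18)=385, p(19)=490, p(20)=627, p(21)=792, p(22)=1002, p(23)=1255.
Final step: p(24) = p(23) + p(22) - p(19) - p(17) + p(12) + p(9) - p(2)
= 1255 + 1002 - 490 - 297 + 77 + 30 - 2
= 1575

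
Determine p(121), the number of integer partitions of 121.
2056148051

p(n) counts ways to write n as a sum of positive integers (order ignored).
Euler's pentagonal recurrence: p(k) = p(k-1) + p(k-2) - p(k-5) - p(k-7) + p(k-12) + p(k-15) - ... (offsets j(3j∓1)/2, signs ++--, p(0)=1, p(<0)=0).
DP table for k = 0..120: p(0)=1, p(1)=1, p(2)=2, p(3)=3, p(4)=5, p(5)=7, p(6)=11, p(7)=15, p(8)=22, p(9)=30, p(10)=42, p(11)=56, p(12)=77, p(13)=101, p(14)=135, p(15)=176, p(16)=231, p(17)=297, p(18)=385, p(19)=490, p(20)=627, p(21)=792, p(22)=1002, p(23)=1255, p(24)=1575, p(25)=1958, p(26)=2436, p(27)=3010, p(28)=3718, p(29)=4565, p(30)=5604, p(31)=6842, p(32)=8349, p(33)=10143, p(34)=12310, p(35)=14883, p(36)=17977, p(37)=21637, p(38)=26015, p(39)=31185, p(40)=37338, p(41)=44583, p(42)=53174, p(43)=63261, p(44)=75175, p(45)=89134, p(46)=105558, p(47)=124754, p(48)=147273, p(49)=173525, p(50)=204226, p(51)=239943, p(52)=281589, p(53)=329931, p(54)=386155, p(55)=451276, p(56)=526823, p(57)=614154, p(58)=715220, p(59)=831820, p(60)=966467, p(61)=1121505, p(62)=1300156, p(63)=1505499, p(64)=1741630, p(65)=2012558, p(66)=2323520, p(67)=2679689, p(68)=3087735, p(69)=3554345, p(70)=4087968, p(71)=4697205, p(72)=5392783, p(73)=6185689, p(74)=7089500, p(75)=8118264, p(76)=9289091, p(77)=10619863, p(78)=12132164, p(79)=13848650, p(80)=15796476, p(81)=18004327, p(82)=20506255, p(83)=23338469, p(84)=26543660, p(85)=30167357, p(86)=34262962, p(87)=38887673, p(88)=44108109, p(89)=49995925, p(90)=56634173, p(91)=64112359, p(92)=72533807, p(93)=82010177, p(94)=92669720, p(95)=104651419, p(96)=118114304, p(97)=133230930, p(98)=150198136, p(99)=169229875, p(100)=190569292, p(101)=214481126, p(102)=241265379, p(103)=271248950, p(104)=304801365, p(105)=342325709, p(106)=384276336, p(107)=431149389, p(108)=483502844, p(109)=541946240, p(110)=607163746, p(111)=679903203, p(112)=761002156, p(113)=851376628, p(114)=952050665, p(115)=1064144451, p(116)=1188908248, p(117)=1327710076, p(118)=1482074143, p(119)=1653668665, p(120)=1844349560.
Final step: p(121) = p(120) + p(119) - p(116) - p(114) + p(109) + p(106) - p(99) - p(95) + p(86) + p(81) - p(70) - p(64) + p(51) + p(44) - p(29) - p(21) + p(4)
= 1844349560 + 1653668665 - 1188908248 - 952050665 + 541946240 + 384276336 - 169229875 - 104651419 + 34262962 + 18004327 - 4087968 - 1741630 + 239943 + 75175 - 4565 - 792 + 5
= 2056148051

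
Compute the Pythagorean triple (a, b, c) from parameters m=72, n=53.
(2375, 7632, 7993)

Euclid's formula: a = m² - n², b = 2mn, c = m² + n²
m = 72, n = 53
a = 72² - 53² = 5184 - 2809 = 2375
b = 2 × 72 × 53 = 7632
c = 72² + 53² = 5184 + 2809 = 7993
Verification: 2375² + 7632² = 5640625 + 58247424 = 63888049 = 7993² ✓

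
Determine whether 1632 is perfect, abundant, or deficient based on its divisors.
abundant

Proper divisors of 1632: sum = 1 + 2 + 3 + 4 + 6 + 8 + 12 + 16 + ... + 272 + 408 + 544 + 816 (23 divisors) = 2904
Since 2904 > 1632, 1632 is abundant.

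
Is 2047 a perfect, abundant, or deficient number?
deficient

Proper divisors of 2047: sum = 1 + 23 + 89 = 113
Since 113 < 2047, 2047 is deficient.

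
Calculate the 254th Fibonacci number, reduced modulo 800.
697

Matrix identity: Q^n = [[F_(n+1), F_n], [F_n, F_(n-1)]] with Q = [[1,1],[1,0]].
n = 254 = 11111110₂. Square-and-multiply, entries mod 800:
Q^1 = [[1,1],[1,0]]
Q^3 = (Q^1)²·Q = [[3,2],[2,1]]
Q^7 = (Q^3)²·Q = [[21,13],[13,8]]
Q^15 = (Q^7)²·Q = [[187,610],[610,377]]
Q^31 = (Q^15)²·Q = [[709,669],[669,40]]
Q^63 = (Q^31)²·Q = [[123,642],[642,281]]
Q^127 = (Q^63)²·Q = [[261,93],[93,168]]
Q^254 = (Q^127)² = [[770,697],[697,73]]
F_254 mod 800 = Q^254[0][1] = 697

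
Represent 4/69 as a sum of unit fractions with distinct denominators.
1/18 + 1/414

Greedy algorithm:
4/69: ceiling(69/4) = 18, use 1/18
1/414: ceiling(414/1) = 414, use 1/414
Result: 4/69 = 1/18 + 1/414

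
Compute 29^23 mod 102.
41

Repeated squaring. Binary of 23 = 10111.
29^1 ≡ 29 (mod 102); 29^2 ≡ 25 (mod 102); 29^4 ≡ 13 (mod 102); 29^8 ≡ 67 (mod 102); 29^16 ≡ 1 (mod 102)
29^23 = 29^1 × 29^2 × 29^4 × 29^16 ≡ 41 (mod 102)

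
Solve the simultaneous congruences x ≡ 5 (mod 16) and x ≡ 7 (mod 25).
357

Using Chinese Remainder Theorem:
M = 16 × 25 = 400
M1 = 25, M2 = 16
y1 = 25^(-1) mod 16 = 9
y2 = 16^(-1) mod 25 = 11
x = (5×25×9 + 7×16×11) mod 400 = 357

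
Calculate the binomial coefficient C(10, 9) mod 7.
3

Using Lucas' theorem:
Write n=10 and k=9 in base 7:
n in base 7: [1, 3]
k in base 7: [1, 2]
C(10,9) mod 7 = ∏ C(n_i, k_i) mod 7
Digit binomials (mod 7): C(1,1) = 1; C(3,2) = 3
Product: 1 × 3 = 3 ≡ 3 (mod 7)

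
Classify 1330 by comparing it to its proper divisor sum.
abundant

Proper divisors of 1330: sum = 1 + 2 + 5 + 7 + 10 + 14 + 19 + 35 + 38 + 70 + 95 + 133 + 190 + 266 + 665 = 1550
Since 1550 > 1330, 1330 is abundant.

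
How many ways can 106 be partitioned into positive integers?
384276336

p(n) counts ways to write n as a sum of positive integers (order ignored).
Euler's pentagonal recurrence: p(k) = p(k-1) + p(k-2) - p(k-5) - p(k-7) + p(k-12) + p(k-15) - ... (offsets j(3j∓1)/2, signs ++--, p(0)=1, p(<0)=0).
DP table for k = 0..105: p(0)=1, p(1)=1, p(2)=2, p(3)=3, p(4)=5, p(5)=7, p(6)=11, p(7)=15, p(8)=22, p(9)=30, p(10)=42, p(11)=56, p(12)=77, p(13)=101, p(14)=135, p(15)=176, p(16)=231, p(17)=297, p(18)=385, p(19)=490, p(20)=627, p(21)=792, p(22)=1002, p(23)=1255, p(24)=1575, p(25)=1958, p(26)=2436, p(27)=3010, p(28)=3718, p(29)=4565, p(30)=5604, p(31)=6842, p(32)=8349, p(33)=10143, p(34)=12310, p(35)=14883, p(36)=17977, p(37)=21637, p(38)=26015, p(39)=31185, p(40)=37338, p(41)=44583, p(42)=53174, p(43)=63261, p(44)=75175, p(45)=89134, p(46)=105558, p(47)=124754, p(48)=147273, p(49)=173525, p(50)=204226, p(51)=239943, p(52)=281589, p(53)=329931, p(54)=386155, p(55)=451276, p(56)=526823, p(57)=614154, p(58)=715220, p(59)=831820, p(60)=966467, p(61)=1121505, p(62)=1300156, p(63)=1505499, p(64)=1741630, p(65)=2012558, p(66)=2323520, p(67)=2679689, p(68)=3087735, p(69)=3554345, p(70)=4087968, p(71)=4697205, p(72)=5392783, p(73)=6185689, p(74)=7089500, p(75)=8118264, p(76)=9289091, p(77)=10619863, p(78)=12132164, p(79)=13848650, p(80)=15796476, p(81)=18004327, p(82)=20506255, p(83)=23338469, p(84)=26543660, p(85)=30167357, p(86)=34262962, p(87)=38887673, p(88)=44108109, p(89)=49995925, p(90)=56634173, p(91)=64112359, p(92)=72533807, p(93)=82010177, p(94)=92669720, p(95)=104651419, p(96)=118114304, p(97)=133230930, p(98)=150198136, p(99)=169229875, p(100)=190569292, p(101)=214481126, p(102)=241265379, p(103)=271248950, p(104)=304801365, p(105)=342325709.
Final step: p(106) = p(105) + p(104) - p(101) - p(99) + p(94) + p(91) - p(84) - p(80) + p(71) + p(66) - p(55) - p(49) + p(36) + p(29) - p(14) - p(6)
= 342325709 + 304801365 - 214481126 - 169229875 + 92669720 + 64112359 - 26543660 - 15796476 + 4697205 + 2323520 - 451276 - 173525 + 17977 + 4565 - 135 - 11
= 384276336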